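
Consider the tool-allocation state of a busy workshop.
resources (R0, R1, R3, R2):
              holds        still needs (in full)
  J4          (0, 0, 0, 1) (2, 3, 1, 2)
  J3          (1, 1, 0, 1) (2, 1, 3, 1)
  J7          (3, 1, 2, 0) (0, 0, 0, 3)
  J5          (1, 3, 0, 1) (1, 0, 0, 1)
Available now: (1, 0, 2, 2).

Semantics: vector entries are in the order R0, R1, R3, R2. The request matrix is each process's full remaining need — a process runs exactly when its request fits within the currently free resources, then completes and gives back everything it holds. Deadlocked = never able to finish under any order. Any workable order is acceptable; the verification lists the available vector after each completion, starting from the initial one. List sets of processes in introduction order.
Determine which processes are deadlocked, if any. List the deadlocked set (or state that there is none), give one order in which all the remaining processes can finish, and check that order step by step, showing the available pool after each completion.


No process is deadlocked.
Key observation: J5 fits the free pool immediately, and its release cascades until everyone finishes.
One completion order for the rest: J5, J7, J4, J3. Check, step by step:
  pool = (1, 0, 2, 2)
  run J5 (needs (1, 0, 0, 1), free (1, 0, 2, 2)); after release of (1, 3, 0, 1) the pool is (2, 3, 2, 3)
  run J7 (needs (0, 0, 0, 3), free (2, 3, 2, 3)); after release of (3, 1, 2, 0) the pool is (5, 4, 4, 3)
  run J4 (needs (2, 3, 1, 2), free (5, 4, 4, 3)); after release of (0, 0, 0, 1) the pool is (5, 4, 4, 4)
  run J3 (needs (2, 1, 3, 1), free (5, 4, 4, 4)); after release of (1, 1, 0, 1) the pool is (6, 5, 4, 5)


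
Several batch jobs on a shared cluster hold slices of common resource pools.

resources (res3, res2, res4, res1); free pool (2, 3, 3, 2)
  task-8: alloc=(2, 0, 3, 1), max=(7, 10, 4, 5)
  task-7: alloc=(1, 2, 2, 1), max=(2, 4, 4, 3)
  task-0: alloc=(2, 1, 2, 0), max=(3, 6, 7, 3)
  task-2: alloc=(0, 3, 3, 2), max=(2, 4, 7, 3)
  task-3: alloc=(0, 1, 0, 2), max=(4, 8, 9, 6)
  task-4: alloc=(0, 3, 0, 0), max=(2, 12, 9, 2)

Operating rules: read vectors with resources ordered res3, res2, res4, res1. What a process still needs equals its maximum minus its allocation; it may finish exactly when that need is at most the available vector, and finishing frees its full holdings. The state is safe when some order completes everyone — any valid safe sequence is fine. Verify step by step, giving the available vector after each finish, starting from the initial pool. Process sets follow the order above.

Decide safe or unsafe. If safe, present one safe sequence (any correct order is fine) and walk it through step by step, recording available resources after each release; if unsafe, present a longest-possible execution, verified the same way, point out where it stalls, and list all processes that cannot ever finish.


SAFE, for example via the order task-7, task-0, task-2, task-4, task-8, task-3.
Key observation: the first exact fit in this order is task-7 — it needs (1, 2, 2, 2) with (2, 3, 3, 2) free, meeting a requested resource to the last unit.
Verifying each step:
  pool = (2, 3, 3, 2)
  task-7 needs (1, 2, 2, 2) <= (2, 3, 3, 2) -> finishes; pool += (1, 2, 2, 1) = (3, 5, 5, 3)
  task-0 needs (1, 5, 5, 3) <= (3, 5, 5, 3) -> finishes; pool += (2, 1, 2, 0) = (5, 6, 7, 3)
  task-2 needs (2, 1, 4, 1) <= (5, 6, 7, 3) -> finishes; pool += (0, 3, 3, 2) = (5, 9, 10, 5)
  task-4 needs (2, 9, 9, 2) <= (5, 9, 10, 5) -> finishes; pool += (0, 3, 0, 0) = (5, 12, 10, 5)
  task-8 needs (5, 10, 1, 4) <= (5, 12, 10, 5) -> finishes; pool += (2, 0, 3, 1) = (7, 12, 13, 6)
  task-3 needs (4, 7, 9, 4) <= (7, 12, 13, 6) -> finishes; pool += (0, 1, 0, 2) = (7, 13, 13, 8)


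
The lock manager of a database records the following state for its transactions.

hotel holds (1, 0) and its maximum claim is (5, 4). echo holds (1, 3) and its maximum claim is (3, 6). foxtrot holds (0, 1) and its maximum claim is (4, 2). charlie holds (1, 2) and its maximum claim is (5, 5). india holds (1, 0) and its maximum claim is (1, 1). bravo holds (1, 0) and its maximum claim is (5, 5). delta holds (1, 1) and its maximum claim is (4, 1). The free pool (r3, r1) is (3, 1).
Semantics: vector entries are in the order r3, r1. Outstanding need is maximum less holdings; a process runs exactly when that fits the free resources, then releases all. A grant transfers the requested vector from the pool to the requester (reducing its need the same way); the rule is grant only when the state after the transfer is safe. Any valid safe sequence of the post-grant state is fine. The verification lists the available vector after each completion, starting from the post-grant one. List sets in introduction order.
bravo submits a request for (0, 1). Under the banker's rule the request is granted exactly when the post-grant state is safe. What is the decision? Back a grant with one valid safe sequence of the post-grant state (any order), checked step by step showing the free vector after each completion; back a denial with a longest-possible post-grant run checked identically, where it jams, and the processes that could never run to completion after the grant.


DENY — the pretend-granted state is unsafe.
Key observation: delta, india, foxtrot can finish, but then (5, 2) is all there is, and the blocked group's r1 demands exceed it.
On the post-grant state, delta, india, foxtrot is a maximal run — nothing extends it. Check, step by step:
  pool = (3, 0)
  delta needs (3, 0) <= (3, 0) -> finishes; pool += (1, 1) = (4, 1)
  india needs (0, 1) <= (4, 1) -> finishes; pool += (1, 0) = (5, 1)
  foxtrot needs (4, 1) <= (5, 1) -> finishes; pool += (0, 1) = (5, 2)
  hotel cannot run: need (4, 4) vs free (5, 2) (insufficient r1)
  echo cannot run: need (2, 3) vs free (5, 2) (insufficient r1)
  charlie cannot run: need (4, 3) vs free (5, 2) (insufficient r1)
  bravo cannot run: need (4, 4) vs free (5, 2) (insufficient r1)
Post-grant, the permanently blocked set is hotel, echo, charlie and bravo.


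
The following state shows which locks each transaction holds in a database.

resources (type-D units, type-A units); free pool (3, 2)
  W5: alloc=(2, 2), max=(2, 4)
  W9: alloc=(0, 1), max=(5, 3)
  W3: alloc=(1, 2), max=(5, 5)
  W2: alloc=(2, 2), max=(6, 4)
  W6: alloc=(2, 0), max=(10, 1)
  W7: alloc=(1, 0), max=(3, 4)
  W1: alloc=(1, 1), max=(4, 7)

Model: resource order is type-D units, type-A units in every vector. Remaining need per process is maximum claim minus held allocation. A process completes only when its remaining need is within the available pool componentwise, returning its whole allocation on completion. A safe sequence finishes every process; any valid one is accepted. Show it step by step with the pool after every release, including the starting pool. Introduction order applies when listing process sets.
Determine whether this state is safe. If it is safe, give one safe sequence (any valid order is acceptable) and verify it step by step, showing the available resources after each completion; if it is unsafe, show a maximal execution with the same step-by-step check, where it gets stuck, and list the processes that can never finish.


SAFE. One safe sequence: W5, W7, W9, W3, W2, W1, W6.
Key observation: the order's first zero-slack moment is W5 ((0, 2) needed, (3, 2) free — a requested resource with nothing to spare).
Step-by-step check:
  pool = (3, 2)
  run W5 (needs (0, 2), free (3, 2)); after release of (2, 2) the pool is (5, 4)
  run W7 (needs (2, 4), free (5, 4)); after release of (1, 0) the pool is (6, 4)
  run W9 (needs (5, 2), free (6, 4)); after release of (0, 1) the pool is (6, 5)
  run W3 (needs (4, 3), free (6, 5)); after release of (1, 2) the pool is (7, 7)
  run W2 (needs (4, 2), free (7, 7)); after release of (2, 2) the pool is (9, 9)
  run W1 (needs (3, 6), free (9, 9)); after release of (1, 1) the pool is (10, 10)
  run W6 (needs (8, 1), free (10, 10)); after release of (2, 0) the pool is (12, 10)


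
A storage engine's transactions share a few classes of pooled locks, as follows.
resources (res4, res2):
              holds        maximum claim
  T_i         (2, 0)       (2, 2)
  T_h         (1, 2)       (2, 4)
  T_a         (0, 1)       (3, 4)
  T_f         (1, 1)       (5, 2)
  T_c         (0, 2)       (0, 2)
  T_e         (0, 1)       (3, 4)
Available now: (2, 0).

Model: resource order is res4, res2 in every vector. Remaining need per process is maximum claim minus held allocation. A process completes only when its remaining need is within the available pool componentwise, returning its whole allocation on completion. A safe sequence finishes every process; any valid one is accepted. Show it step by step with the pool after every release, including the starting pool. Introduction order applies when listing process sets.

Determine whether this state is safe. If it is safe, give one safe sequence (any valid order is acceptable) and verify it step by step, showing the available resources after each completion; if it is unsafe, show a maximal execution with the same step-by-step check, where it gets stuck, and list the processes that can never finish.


The state is SAFE; one workable sequence: T_c, T_h, T_a, T_i, T_f, T_e.
Key observation: T_h marks the first exact bind of the order: its need (1, 2) fits the free (2, 2) with zero slack on a requested resource.
Step-by-step check:
  pool = (2, 0)
  T_c needs (0, 0) <= (2, 0) -> finishes; pool += (0, 2) = (2, 2)
  T_h needs (1, 2) <= (2, 2) -> finishes; pool += (1, 2) = (3, 4)
  T_a needs (3, 3) <= (3, 4) -> finishes; pool += (0, 1) = (3, 5)
  T_i needs (0, 2) <= (3, 5) -> finishes; pool += (2, 0) = (5, 5)
  T_f needs (4, 1) <= (5, 5) -> finishes; pool += (1, 1) = (6, 6)
  T_e needs (3, 3) <= (6, 6) -> finishes; pool += (0, 1) = (6, 7)


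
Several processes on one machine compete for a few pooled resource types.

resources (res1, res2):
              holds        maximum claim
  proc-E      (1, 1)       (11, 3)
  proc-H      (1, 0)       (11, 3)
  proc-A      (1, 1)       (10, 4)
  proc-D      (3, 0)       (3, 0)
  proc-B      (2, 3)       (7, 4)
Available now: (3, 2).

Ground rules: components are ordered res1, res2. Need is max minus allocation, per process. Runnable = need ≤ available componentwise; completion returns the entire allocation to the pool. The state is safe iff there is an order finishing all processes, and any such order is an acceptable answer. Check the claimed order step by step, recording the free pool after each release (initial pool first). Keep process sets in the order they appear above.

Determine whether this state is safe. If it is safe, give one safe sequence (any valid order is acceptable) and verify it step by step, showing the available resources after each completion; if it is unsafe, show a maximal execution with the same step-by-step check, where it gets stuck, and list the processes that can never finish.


UNSAFE.
Key observation: once proc-D, proc-B finish, the pool peaks at (8, 5) — and every remaining process still needs more res1 than that.
Going as far as possible: proc-D, proc-B; after that, nothing fits. Verifying each step:
  pool = (3, 2)
  proc-D: need (0, 0) fits (3, 2); releases (3, 0), pool now (6, 2)
  proc-B: need (5, 1) fits (6, 2); releases (2, 3), pool now (8, 5)
  blocked: proc-E wants (10, 2), pool (8, 5) — not enough res1
  blocked: proc-H wants (10, 3), pool (8, 5) — not enough res1
  blocked: proc-A wants (9, 3), pool (8, 5) — not enough res1
Permanently blocked: proc-E, proc-H and proc-A.


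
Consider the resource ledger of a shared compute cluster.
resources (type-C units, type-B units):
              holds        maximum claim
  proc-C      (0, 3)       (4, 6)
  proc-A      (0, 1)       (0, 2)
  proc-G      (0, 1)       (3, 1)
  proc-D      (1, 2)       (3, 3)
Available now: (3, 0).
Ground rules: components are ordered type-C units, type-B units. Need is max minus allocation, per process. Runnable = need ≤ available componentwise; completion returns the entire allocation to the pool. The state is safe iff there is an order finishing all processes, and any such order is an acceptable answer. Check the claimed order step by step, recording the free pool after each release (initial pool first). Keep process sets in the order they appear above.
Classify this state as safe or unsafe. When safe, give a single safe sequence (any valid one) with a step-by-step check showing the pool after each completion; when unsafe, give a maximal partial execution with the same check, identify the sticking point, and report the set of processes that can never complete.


SAFE — a valid safe sequence is proc-G, proc-A, proc-D, proc-C.
Key observation: reading the order forward, proc-G is the first process whose need (3, 0) meets the free pool (3, 0) exactly on a resource it requests.
Step-by-step check:
  pool = (3, 0)
  proc-G: need (3, 0) fits (3, 0); releases (0, 1), pool now (3, 1)
  proc-A: need (0, 1) fits (3, 1); releases (0, 1), pool now (3, 2)
  proc-D: need (2, 1) fits (3, 2); releases (1, 2), pool now (4, 4)
  proc-C: need (4, 3) fits (4, 4); releases (0, 3), pool now (4, 7)


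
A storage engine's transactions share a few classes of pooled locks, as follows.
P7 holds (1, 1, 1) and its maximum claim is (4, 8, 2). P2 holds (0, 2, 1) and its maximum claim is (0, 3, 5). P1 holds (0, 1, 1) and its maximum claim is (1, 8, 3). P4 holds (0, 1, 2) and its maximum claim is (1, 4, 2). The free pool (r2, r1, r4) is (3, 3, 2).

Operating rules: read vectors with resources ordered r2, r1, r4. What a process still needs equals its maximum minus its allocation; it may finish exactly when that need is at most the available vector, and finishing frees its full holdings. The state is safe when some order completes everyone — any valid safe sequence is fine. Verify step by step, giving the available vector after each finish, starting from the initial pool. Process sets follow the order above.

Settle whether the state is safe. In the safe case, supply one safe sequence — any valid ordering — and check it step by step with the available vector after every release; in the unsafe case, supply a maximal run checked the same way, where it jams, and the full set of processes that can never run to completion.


The state is UNSAFE.
Key observation: even finishing P4, P2 leaves just (3, 6, 5) free — too little r1 for any of the remaining processes.
Going as far as possible: P4, P2; after that, nothing fits. Step-by-step check:
  pool = (3, 3, 2)
  run P4 (needs (1, 3, 0), free (3, 3, 2)); after release of (0, 1, 2) the pool is (3, 4, 4)
  run P2 (needs (0, 1, 4), free (3, 4, 4)); after release of (0, 2, 1) the pool is (3, 6, 5)
  P7 still needs (3, 7, 1) but only (3, 6, 5) is free — short on r1
  P1 still needs (1, 7, 2) but only (3, 6, 5) is free — short on r1
Processes that can never finish: P7 and P1.


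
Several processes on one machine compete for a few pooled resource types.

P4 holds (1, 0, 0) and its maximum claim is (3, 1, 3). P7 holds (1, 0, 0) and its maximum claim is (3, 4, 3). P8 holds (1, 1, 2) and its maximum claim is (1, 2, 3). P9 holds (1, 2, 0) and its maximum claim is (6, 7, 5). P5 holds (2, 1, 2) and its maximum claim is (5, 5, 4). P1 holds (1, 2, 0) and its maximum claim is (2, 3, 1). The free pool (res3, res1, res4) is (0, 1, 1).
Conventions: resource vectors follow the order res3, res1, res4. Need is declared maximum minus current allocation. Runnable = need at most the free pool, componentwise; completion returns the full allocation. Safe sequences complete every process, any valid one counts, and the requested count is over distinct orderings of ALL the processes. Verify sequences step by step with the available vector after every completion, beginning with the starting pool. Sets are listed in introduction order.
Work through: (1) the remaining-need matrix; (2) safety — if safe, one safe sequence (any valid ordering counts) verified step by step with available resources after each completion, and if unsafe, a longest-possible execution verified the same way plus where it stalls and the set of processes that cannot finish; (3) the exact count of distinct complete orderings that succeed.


(1) Need matrix, components ordered res3, res1, res4:
  P4: (2, 1, 3)
  P7: (2, 4, 3)
  P8: (0, 1, 1)
  P9: (5, 5, 5)
  P5: (3, 4, 2)
  P1: (1, 1, 1)
(2) The state is SAFE; one workable sequence: P8, P1, P4, P5, P9, P7.
Key observation: reading the order forward, P8 is the first process whose need (0, 1, 1) meets the free pool (0, 1, 1) exactly on a resource it requests.
Step-by-step check:
  pool = (0, 1, 1)
  run P8 (needs (0, 1, 1), free (0, 1, 1)); after release of (1, 1, 2) the pool is (1, 2, 3)
  run P1 (needs (1, 1, 1), free (1, 2, 3)); after release of (1, 2, 0) the pool is (2, 4, 3)
  run P4 (needs (2, 1, 3), free (2, 4, 3)); after release of (1, 0, 0) the pool is (3, 4, 3)
  run P5 (needs (3, 4, 2), free (3, 4, 3)); after release of (2, 1, 2) the pool is (5, 5, 5)
  run P9 (needs (5, 5, 5), free (5, 5, 5)); after release of (1, 2, 0) the pool is (6, 7, 5)
  run P7 (needs (2, 4, 3), free (6, 7, 5)); after release of (1, 0, 0) the pool is (7, 7, 5)
(3) Precisely 6 of the possible complete orderings are safe sequences.


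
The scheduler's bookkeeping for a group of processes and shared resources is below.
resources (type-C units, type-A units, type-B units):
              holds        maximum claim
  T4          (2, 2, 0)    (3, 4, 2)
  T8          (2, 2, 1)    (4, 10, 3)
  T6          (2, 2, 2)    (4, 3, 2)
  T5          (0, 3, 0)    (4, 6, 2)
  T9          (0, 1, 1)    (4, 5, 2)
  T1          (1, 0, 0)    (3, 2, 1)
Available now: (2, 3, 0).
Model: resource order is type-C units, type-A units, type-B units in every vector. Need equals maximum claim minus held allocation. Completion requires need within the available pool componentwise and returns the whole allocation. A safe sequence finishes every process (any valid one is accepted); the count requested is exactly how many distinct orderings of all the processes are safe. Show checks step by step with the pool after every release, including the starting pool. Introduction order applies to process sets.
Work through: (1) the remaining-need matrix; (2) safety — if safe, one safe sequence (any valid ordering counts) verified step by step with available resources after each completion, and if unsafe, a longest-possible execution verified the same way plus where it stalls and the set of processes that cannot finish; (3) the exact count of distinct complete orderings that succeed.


(1) Outstanding need per process (order type-C units, type-A units, type-B units):
  T4: (1, 2, 2)
  T8: (2, 8, 2)
  T6: (2, 1, 0)
  T5: (4, 3, 2)
  T9: (4, 4, 1)
  T1: (2, 2, 1)
(2) SAFE, for example via the order T6, T1, T4, T9, T5, T8.
Key observation: T6 marks the first exact bind of the order: its need (2, 1, 0) fits the free (2, 3, 0) with zero slack on a requested resource.
Step-by-step check:
  pool = (2, 3, 0)
  T6: need (2, 1, 0) fits (2, 3, 0); releases (2, 2, 2), pool now (4, 5, 2)
  T1: need (2, 2, 1) fits (4, 5, 2); releases (1, 0, 0), pool now (5, 5, 2)
  T4: need (1, 2, 2) fits (5, 5, 2); releases (2, 2, 0), pool now (7, 7, 2)
  T9: need (4, 4, 1) fits (7, 7, 2); releases (0, 1, 1), pool now (7, 8, 3)
  T5: need (4, 3, 2) fits (7, 8, 3); releases (0, 3, 0), pool now (7, 11, 3)
  T8: need (2, 8, 2) fits (7, 11, 3); releases (2, 2, 1), pool now (9, 13, 4)
(3) The exact count: 70 of the possible complete orderings are safe sequences.


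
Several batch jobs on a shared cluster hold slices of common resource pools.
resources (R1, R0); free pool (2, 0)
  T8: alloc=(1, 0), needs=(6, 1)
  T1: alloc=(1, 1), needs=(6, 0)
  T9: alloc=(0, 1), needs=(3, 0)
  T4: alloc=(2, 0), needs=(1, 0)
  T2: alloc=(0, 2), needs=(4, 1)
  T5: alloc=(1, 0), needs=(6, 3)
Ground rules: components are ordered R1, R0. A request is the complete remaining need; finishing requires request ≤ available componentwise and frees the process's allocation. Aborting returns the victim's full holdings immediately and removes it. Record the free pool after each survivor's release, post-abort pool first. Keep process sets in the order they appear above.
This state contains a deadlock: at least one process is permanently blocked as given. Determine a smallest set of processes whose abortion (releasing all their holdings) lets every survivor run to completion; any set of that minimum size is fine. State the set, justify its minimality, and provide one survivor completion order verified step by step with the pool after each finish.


Minimum abort set: T1 and T5.
Key observation: T8 could never have finished before the abort; with (2, 1) returned by T1 and T5, it fits at step 4.
Minimality, checking each single-abort alternative: T8 alone leaves T1 blocked (short on R1); T1 alone leaves T8 blocked (short on R1); T9 alone leaves T8 blocked (short on R1); T4 alone leaves T8 blocked (short on R1); T2 alone leaves T8 blocked (short on R1); T5 alone leaves T8 blocked (short on R1).
Survivors finish in the order: T9, T4, T2, T8. Check, step by step (pool after the aborts first):
  pool = (4, 1)
  T9 needs (3, 0) <= (4, 1) -> finishes; pool += (0, 1) = (4, 2)
  T4 needs (1, 0) <= (4, 2) -> finishes; pool += (2, 0) = (6, 2)
  T2 needs (4, 1) <= (6, 2) -> finishes; pool += (0, 2) = (6, 4)
  T8 needs (6, 1) <= (6, 4) -> finishes; pool += (1, 0) = (7, 4)


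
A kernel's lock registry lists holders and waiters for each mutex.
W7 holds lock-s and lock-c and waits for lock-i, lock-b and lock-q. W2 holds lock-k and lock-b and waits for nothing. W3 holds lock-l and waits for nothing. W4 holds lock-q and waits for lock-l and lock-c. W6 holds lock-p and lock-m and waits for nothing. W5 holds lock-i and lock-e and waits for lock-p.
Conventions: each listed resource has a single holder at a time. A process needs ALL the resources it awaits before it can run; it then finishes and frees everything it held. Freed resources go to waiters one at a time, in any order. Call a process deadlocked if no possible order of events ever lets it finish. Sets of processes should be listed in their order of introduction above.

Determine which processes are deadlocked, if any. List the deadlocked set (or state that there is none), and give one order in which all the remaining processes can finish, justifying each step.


Deadlocked set: W7 and W4.
Key observation: along W7 -> W4 -> W7, each member waits on what the next one holds — a deadlock; no other process is dragged down with it.
The rest can finish in the order W6, W5, W3, W2.
Check, step by step:
  W6 waits on nothing -> runs at once and releases lock-p and lock-m
  W5 waits on lock-p — all released -> runs and releases lock-i and lock-e
  W3 waits on nothing -> runs at once and releases lock-l
  W2 waits on nothing -> runs at once and releases lock-k and lock-b


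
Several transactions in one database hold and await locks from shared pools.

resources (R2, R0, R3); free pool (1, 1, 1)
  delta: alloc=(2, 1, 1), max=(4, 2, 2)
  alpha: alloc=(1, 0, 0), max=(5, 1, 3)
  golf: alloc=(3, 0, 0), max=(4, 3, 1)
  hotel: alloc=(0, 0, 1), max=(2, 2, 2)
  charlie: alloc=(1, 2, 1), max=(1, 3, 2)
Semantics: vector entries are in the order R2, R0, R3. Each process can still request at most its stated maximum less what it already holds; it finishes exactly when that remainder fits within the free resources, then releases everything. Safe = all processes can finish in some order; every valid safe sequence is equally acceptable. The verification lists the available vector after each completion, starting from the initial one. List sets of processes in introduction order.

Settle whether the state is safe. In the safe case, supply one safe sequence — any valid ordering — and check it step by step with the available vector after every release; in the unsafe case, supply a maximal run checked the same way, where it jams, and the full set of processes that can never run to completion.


SAFE, for example via the order charlie, hotel, golf, delta, alpha.
Key observation: the order's first zero-slack moment is charlie ((0, 1, 1) needed, (1, 1, 1) free — a requested resource with nothing to spare).
Check, step by step:
  pool = (1, 1, 1)
  run charlie (needs (0, 1, 1), free (1, 1, 1)); after release of (1, 2, 1) the pool is (2, 3, 2)
  run hotel (needs (2, 2, 1), free (2, 3, 2)); after release of (0, 0, 1) the pool is (2, 3, 3)
  run golf (needs (1, 3, 1), free (2, 3, 3)); after release of (3, 0, 0) the pool is (5, 3, 3)
  run delta (needs (2, 1, 1), free (5, 3, 3)); after release of (2, 1, 1) the pool is (7, 4, 4)
  run alpha (needs (4, 1, 3), free (7, 4, 4)); after release of (1, 0, 0) the pool is (8, 4, 4)


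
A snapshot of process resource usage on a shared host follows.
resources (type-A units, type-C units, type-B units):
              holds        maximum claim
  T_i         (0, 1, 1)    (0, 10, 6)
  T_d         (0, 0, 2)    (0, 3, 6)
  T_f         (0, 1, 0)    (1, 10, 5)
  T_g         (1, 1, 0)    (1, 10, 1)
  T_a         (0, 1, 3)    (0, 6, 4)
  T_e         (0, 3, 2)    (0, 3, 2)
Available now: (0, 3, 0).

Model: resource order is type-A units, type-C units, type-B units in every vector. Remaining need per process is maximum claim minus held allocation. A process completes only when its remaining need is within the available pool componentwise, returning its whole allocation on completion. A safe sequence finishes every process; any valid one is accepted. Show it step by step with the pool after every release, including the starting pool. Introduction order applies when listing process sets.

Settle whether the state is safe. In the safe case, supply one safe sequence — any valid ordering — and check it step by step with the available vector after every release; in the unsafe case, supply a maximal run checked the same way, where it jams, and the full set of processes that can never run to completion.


The state is UNSAFE.
Key observation: no order helps: past T_e, T_a, T_d, the free pool tops out at (0, 7, 7), below what each blocked process needs in type-C units.
The run T_e, T_a, T_d cannot be extended any further. Check, step by step:
  pool = (0, 3, 0)
  run T_e (needs (0, 0, 0), free (0, 3, 0)); after release of (0, 3, 2) the pool is (0, 6, 2)
  run T_a (needs (0, 5, 1), free (0, 6, 2)); after release of (0, 1, 3) the pool is (0, 7, 5)
  run T_d (needs (0, 3, 4), free (0, 7, 5)); after release of (0, 0, 2) the pool is (0, 7, 7)
  blocked: T_i wants (0, 9, 5), pool (0, 7, 7) — not enough type-C units
  blocked: T_f wants (1, 9, 5), pool (0, 7, 7) — not enough type-A units and type-C units
  blocked: T_g wants (0, 9, 1), pool (0, 7, 7) — not enough type-C units
Processes that can never finish: T_i, T_f and T_g.


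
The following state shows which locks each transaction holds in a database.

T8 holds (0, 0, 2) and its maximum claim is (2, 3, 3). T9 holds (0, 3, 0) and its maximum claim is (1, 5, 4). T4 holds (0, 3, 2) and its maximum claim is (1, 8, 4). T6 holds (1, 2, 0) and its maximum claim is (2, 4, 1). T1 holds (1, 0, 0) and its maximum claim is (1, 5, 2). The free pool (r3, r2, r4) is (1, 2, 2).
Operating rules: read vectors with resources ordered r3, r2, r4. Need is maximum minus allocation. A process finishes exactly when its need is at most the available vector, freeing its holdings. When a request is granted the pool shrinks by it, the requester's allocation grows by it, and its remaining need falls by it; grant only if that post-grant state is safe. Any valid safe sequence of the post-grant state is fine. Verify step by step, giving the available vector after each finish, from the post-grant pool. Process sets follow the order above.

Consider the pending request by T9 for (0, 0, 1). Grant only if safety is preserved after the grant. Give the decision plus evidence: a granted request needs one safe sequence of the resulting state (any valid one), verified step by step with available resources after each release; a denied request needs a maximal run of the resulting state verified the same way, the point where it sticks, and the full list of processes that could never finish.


GRANT — the state after the grant stays safe, e.g. via T6, T8, T9, T1, T4.
Key observation: (1, 2, 1) free after granting still covers T6 first, and each release covers the next.
Verifying the post-grant state step by step:
  pool = (1, 2, 1)
  T6 needs (1, 2, 1) <= (1, 2, 1) -> finishes; pool += (1, 2, 0) = (2, 4, 1)
  T8 needs (2, 3, 1) <= (2, 4, 1) -> finishes; pool += (0, 0, 2) = (2, 4, 3)
  T9 needs (1, 2, 3) <= (2, 4, 3) -> finishes; pool += (0, 3, 1) = (2, 7, 4)
  T1 needs (0, 5, 2) <= (2, 7, 4) -> finishes; pool += (1, 0, 0) = (3, 7, 4)
  T4 needs (1, 5, 2) <= (3, 7, 4) -> finishes; pool += (0, 3, 2) = (3, 10, 6)


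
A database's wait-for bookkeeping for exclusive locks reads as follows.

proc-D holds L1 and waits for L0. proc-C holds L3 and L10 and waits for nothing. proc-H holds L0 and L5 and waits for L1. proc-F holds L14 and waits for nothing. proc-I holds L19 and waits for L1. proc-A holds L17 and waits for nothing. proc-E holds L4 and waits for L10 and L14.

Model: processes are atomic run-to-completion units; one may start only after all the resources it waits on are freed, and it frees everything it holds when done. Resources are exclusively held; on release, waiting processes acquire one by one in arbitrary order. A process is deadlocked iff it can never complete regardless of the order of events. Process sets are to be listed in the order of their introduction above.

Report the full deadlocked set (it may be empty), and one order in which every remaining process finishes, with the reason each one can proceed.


Deadlocked: proc-D, proc-H and proc-I.
Key observation: proc-D -> proc-H -> proc-D is a circular wait — nothing in it can go first; proc-I waits into the deadlock from upstream.
The rest can finish in the order proc-A, proc-C, proc-F, proc-E.
Walking it through:
  run proc-A (it waits on nothing); releases L17
  run proc-C (it waits on nothing); releases L3 and L10
  run proc-F (it waits on nothing); releases L14
  proc-E: everything it awaited (L10 and L14) is free; runs, freeing L4


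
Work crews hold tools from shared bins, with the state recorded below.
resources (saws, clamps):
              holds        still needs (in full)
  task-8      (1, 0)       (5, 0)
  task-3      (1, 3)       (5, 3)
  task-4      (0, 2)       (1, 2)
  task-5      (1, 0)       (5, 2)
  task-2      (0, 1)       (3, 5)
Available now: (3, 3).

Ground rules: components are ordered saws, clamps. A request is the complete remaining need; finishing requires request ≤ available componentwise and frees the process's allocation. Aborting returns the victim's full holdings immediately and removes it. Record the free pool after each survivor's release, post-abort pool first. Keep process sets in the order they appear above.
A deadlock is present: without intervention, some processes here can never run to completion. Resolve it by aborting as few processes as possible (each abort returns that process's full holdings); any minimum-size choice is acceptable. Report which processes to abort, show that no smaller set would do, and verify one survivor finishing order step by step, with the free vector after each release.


Minimum abort set: task-8 and task-3.
Key observation: task-5 was stuck for good until task-8 and task-3 gave back (2, 3); in the order shown it finishes at step 1.
Why nothing smaller works — every single abort fails: task-8 alone leaves task-3 blocked (short on saws); task-3 alone leaves task-8 blocked (short on saws); task-4 alone leaves task-8 blocked (short on saws); task-5 alone leaves task-8 blocked (short on saws); task-2 alone leaves task-8 blocked (short on saws).
One survivor order: task-5, task-4, task-2. Check, step by step (post-abort pool first):
  pool = (5, 6)
  run task-5 (needs (5, 2), free (5, 6)); after release of (1, 0) the pool is (6, 6)
  run task-4 (needs (1, 2), free (6, 6)); after release of (0, 2) the pool is (6, 8)
  run task-2 (needs (3, 5), free (6, 8)); after release of (0, 1) the pool is (6, 9)


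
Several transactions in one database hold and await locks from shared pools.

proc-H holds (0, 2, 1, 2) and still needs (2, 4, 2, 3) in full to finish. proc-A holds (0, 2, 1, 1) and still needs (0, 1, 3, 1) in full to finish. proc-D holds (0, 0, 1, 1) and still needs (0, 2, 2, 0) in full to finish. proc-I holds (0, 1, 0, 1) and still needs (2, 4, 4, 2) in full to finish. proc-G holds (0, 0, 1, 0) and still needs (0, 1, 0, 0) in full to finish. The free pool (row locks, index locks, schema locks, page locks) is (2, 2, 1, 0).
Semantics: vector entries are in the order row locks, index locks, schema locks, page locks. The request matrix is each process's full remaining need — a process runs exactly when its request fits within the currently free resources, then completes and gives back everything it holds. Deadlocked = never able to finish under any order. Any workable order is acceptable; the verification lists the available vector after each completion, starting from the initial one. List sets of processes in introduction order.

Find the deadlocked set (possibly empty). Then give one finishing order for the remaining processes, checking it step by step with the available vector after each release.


The deadlocked set is empty.
Key observation: the pool covers proc-G at once, and every later process fits after earlier releases.
A valid finishing order for the others: proc-G, proc-D, proc-A, proc-I, proc-H. Verifying each step:
  pool = (2, 2, 1, 0)
  proc-G: need (0, 1, 0, 0) fits (2, 2, 1, 0); releases (0, 0, 1, 0), pool now (2, 2, 2, 0)
  proc-D: need (0, 2, 2, 0) fits (2, 2, 2, 0); releases (0, 0, 1, 1), pool now (2, 2, 3, 1)
  proc-A: need (0, 1, 3, 1) fits (2, 2, 3, 1); releases (0, 2, 1, 1), pool now (2, 4, 4, 2)
  proc-I: need (2, 4, 4, 2) fits (2, 4, 4, 2); releases (0, 1, 0, 1), pool now (2, 5, 4, 3)
  proc-H: need (2, 4, 2, 3) fits (2, 5, 4, 3); releases (0, 2, 1, 2), pool now (2, 7, 5, 5)


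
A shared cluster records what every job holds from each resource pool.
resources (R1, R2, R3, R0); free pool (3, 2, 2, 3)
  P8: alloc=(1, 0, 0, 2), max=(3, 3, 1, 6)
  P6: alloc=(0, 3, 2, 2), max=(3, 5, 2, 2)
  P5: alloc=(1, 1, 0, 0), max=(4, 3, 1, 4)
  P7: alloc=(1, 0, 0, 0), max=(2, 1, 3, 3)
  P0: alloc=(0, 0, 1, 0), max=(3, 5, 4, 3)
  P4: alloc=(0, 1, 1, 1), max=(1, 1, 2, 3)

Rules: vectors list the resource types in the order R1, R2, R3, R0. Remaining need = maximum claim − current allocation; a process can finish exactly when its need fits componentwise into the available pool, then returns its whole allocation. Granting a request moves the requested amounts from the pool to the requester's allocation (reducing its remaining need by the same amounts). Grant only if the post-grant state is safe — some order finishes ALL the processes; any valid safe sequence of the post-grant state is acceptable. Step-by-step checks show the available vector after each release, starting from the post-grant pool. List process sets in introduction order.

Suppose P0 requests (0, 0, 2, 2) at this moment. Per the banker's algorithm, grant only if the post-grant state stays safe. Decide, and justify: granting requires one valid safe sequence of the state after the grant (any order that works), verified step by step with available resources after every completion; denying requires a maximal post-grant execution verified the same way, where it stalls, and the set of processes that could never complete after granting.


GRANT: granting preserves safety; a valid post-grant sequence is P6, P4, P7, P5, P8, P0.
Key observation: after the grant the pool drops to (3, 2, 0, 1), which still lets P6 finish first and unwind the rest.
Check on the post-grant state, step by step:
  pool = (3, 2, 0, 1)
  P6: need (3, 2, 0, 0) fits (3, 2, 0, 1); releases (0, 3, 2, 2), pool now (3, 5, 2, 3)
  P4: need (1, 0, 1, 2) fits (3, 5, 2, 3); releases (0, 1, 1, 1), pool now (3, 6, 3, 4)
  P7: need (1, 1, 3, 3) fits (3, 6, 3, 4); releases (1, 0, 0, 0), pool now (4, 6, 3, 4)
  P5: need (3, 2, 1, 4) fits (4, 6, 3, 4); releases (1, 1, 0, 0), pool now (5, 7, 3, 4)
  P8: need (2, 3, 1, 4) fits (5, 7, 3, 4); releases (1, 0, 0, 2), pool now (6, 7, 3, 6)
  P0: need (3, 5, 1, 1) fits (6, 7, 3, 6); releases (0, 0, 3, 2), pool now (6, 7, 6, 8)


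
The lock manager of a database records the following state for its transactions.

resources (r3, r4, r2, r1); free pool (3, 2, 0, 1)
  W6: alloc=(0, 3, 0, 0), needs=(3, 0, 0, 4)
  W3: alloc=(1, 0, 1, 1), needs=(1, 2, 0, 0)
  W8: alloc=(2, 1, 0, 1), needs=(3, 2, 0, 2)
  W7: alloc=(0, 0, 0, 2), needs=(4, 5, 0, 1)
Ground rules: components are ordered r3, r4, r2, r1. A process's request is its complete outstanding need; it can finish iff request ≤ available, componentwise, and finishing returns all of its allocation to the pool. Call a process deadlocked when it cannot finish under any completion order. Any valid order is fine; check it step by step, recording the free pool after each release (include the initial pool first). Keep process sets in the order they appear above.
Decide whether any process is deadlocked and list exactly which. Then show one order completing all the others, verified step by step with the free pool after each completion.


The deadlocked set is W6 and W7.
Key observation: after W3, W8 the pool peaks at (6, 3, 1, 3), and each blocked process is short somewhere: W6 on r1; W7 on r4.
A valid finishing order for the others: W3, W8. Check, step by step:
  pool = (3, 2, 0, 1)
  W3 needs (1, 2, 0, 0) <= (3, 2, 0, 1) -> finishes; pool += (1, 0, 1, 1) = (4, 2, 1, 2)
  W8 needs (3, 2, 0, 2) <= (4, 2, 1, 2) -> finishes; pool += (2, 1, 0, 1) = (6, 3, 1, 3)
The stuck group stays short no matter what:
  W6 still needs (3, 0, 0, 4) but only (6, 3, 1, 3) is free — short on r1
  W7 still needs (4, 5, 0, 1) but only (6, 3, 1, 3) is free — short on r4


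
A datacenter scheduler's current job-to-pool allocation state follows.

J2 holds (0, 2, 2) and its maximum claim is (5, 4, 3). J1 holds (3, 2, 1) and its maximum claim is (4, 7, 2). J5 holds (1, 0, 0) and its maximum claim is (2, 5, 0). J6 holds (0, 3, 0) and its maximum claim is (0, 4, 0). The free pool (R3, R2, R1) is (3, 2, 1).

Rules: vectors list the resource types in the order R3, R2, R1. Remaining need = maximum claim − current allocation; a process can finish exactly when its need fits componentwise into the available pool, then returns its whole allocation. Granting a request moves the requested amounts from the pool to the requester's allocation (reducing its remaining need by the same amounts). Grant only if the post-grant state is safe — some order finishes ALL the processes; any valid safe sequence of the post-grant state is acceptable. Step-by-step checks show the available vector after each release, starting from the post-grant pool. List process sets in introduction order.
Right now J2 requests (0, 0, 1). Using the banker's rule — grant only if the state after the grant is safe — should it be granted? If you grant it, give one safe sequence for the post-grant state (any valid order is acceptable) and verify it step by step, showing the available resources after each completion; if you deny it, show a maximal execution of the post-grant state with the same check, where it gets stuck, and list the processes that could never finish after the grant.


DENY: after the grant no complete ordering would exist.
Key observation: after J6, J5 the pool peaks at (4, 5, 0), and each blocked process is short somewhere: J2 on R3; J1 on R1.
Pretend the grant happened; the run J6, J5 goes as far as possible. Walking it through:
  pool = (3, 2, 0)
  J6: need (0, 1, 0) fits (3, 2, 0); releases (0, 3, 0), pool now (3, 5, 0)
  J5: need (1, 5, 0) fits (3, 5, 0); releases (1, 0, 0), pool now (4, 5, 0)
  J2 cannot run: need (5, 2, 0) vs free (4, 5, 0) (insufficient R3)
  J1 cannot run: need (1, 5, 1) vs free (4, 5, 0) (insufficient R1)
Had the request been granted, J2 and J1 could never finish.


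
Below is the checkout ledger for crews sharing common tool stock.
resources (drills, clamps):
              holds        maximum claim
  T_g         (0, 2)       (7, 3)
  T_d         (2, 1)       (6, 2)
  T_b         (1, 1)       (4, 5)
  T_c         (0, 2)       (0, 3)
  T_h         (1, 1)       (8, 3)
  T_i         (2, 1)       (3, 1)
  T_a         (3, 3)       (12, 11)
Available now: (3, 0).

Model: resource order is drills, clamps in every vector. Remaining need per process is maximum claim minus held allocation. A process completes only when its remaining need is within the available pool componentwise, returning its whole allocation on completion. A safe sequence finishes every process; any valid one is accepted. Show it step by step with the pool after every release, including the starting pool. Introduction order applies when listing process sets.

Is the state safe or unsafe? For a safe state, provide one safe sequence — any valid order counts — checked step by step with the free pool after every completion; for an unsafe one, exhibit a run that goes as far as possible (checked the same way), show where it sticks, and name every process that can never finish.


SAFE, for example via the order T_i, T_d, T_h, T_g, T_c, T_b, T_a.
Key observation: reading the order forward, T_d is the first process whose need (4, 1) meets the free pool (5, 1) exactly on a resource it requests.
Check, step by step:
  pool = (3, 0)
  T_i needs (1, 0) <= (3, 0) -> finishes; pool += (2, 1) = (5, 1)
  T_d needs (4, 1) <= (5, 1) -> finishes; pool += (2, 1) = (7, 2)
  T_h needs (7, 2) <= (7, 2) -> finishes; pool += (1, 1) = (8, 3)
  T_g needs (7, 1) <= (8, 3) -> finishes; pool += (0, 2) = (8, 5)
  T_c needs (0, 1) <= (8, 5) -> finishes; pool += (0, 2) = (8, 7)
  T_b needs (3, 4) <= (8, 7) -> finishes; pool += (1, 1) = (9, 8)
  T_a needs (9, 8) <= (9, 8) -> finishes; pool += (3, 3) = (12, 11)
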